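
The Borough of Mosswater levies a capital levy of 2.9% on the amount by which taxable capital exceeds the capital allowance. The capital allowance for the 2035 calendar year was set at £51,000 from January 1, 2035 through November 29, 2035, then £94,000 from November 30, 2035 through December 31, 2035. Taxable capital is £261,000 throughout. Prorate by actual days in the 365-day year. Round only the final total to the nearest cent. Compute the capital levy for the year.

January 1 – November 29, 2035: 333 days, exemption £51,000 → (£261,000 − £51,000) × 2.9% × 333/365 = £5,556.0822
November 30 – December 31, 2035: 32 days, exemption £94,000 → (£261,000 − £94,000) × 2.9% × 32/365 = £424.5918
Total = £5,980.6740

£5,980.67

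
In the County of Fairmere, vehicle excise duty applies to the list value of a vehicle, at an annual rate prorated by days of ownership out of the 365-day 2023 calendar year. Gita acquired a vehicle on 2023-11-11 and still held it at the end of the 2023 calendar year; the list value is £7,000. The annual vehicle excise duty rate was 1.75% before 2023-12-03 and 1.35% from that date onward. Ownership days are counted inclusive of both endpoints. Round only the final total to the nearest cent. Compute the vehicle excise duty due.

£14.89

2023-11-11 to 2023-12-02: 22 days at 1.75% → £7,000 × 1.75% × 22/365 = £7.3836
2023-12-03 to 2023-12-31: 29 days at 1.35% → £7,000 × 1.35% × 29/365 = £7.5082
Total = £14.8918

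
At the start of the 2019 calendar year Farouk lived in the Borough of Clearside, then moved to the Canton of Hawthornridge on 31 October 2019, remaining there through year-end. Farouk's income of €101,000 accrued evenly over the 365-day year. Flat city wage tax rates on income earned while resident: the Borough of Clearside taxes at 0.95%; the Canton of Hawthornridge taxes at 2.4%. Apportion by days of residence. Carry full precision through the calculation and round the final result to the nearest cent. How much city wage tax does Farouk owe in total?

The Borough of Clearside, 1 January – 30 October 2019: 303 days → €101,000 × 0.95% × 303/365 = €796.5164
The Canton of Hawthornridge, 31 October – 31 December 2019: 62 days → €101,000 × 2.4% × 62/365 = €411.7479
Total = €1,208.2644

€1,208.26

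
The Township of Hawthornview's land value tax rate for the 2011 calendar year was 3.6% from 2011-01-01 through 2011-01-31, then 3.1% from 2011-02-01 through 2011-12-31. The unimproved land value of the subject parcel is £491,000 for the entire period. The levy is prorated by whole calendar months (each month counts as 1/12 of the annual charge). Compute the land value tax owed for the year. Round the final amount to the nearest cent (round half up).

£15,425.58

2011-01-01 to 2011-01-31: 1 month at 3.6% → £491,000 × 3.6% × 1/12 = £1,473.0000
2011-02-01 to 2011-12-31: 11 months at 3.1% → £491,000 × 3.1% × 11/12 = £13,952.5833
Total = £15,425.5833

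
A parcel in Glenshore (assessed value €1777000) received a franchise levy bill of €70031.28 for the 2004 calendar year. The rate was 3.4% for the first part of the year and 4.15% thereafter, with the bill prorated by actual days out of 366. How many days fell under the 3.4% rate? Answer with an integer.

Let d = days at the first rate; then 366 − d days at the second rate.
€1777000 × [3.4%·d + 4.15%·(366−d)] / 366 = €70031.28
Solving gives d = 102, so the new rate took effect on April 12, 2004.

102 days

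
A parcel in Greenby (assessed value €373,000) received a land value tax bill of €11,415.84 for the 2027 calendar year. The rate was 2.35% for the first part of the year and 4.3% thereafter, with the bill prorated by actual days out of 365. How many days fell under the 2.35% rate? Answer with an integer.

Let d = days at the first rate; then 365 − d days at the second rate.
€373,000 × [2.35%·d + 4.3%·(365−d)] / 365 = €11,415.84
Solving gives d = 232, so the new rate took effect on August 21, 2027.

232 days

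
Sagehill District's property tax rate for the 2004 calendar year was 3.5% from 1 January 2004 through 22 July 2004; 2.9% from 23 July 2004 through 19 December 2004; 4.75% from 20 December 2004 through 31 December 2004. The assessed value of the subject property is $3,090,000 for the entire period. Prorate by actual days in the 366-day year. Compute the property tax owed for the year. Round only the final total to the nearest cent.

1 January – 22 July 2004: 204 days at 3.5% → $3,090,000 × 3.5% × 204/366 = $60,280.3279
23 July – 19 December 2004: 150 days at 2.9% → $3,090,000 × 2.9% × 150/366 = $36,725.4098
20 December – 31 December 2004: 12 days at 4.75% → $3,090,000 × 4.75% × 12/366 = $4,812.2951
Total = $101,818.0328

$101,818.03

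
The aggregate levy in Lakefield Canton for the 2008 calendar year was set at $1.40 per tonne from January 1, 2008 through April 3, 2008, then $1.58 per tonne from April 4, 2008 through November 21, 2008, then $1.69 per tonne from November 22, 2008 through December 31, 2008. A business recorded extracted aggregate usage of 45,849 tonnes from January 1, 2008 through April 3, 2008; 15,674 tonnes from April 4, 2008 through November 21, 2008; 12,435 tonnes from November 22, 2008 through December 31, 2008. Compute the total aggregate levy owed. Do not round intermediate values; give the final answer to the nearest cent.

January 1 – April 3, 2008: 45,849 tonnes at $1.40/tonne → $64,188.60
April 4 – November 21, 2008: 15,674 tonnes at $1.58/tonne → $24,764.92
November 22 – December 31, 2008: 12,435 tonnes at $1.69/tonne → $21,015.15

$109,968.67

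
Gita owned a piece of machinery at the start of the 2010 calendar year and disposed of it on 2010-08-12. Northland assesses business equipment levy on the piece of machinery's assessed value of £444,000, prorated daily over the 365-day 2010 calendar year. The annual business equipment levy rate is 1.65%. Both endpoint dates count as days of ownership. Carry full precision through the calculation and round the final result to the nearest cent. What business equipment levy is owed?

Days held (2010-01-01 to 2010-08-12): 224 out of 365
Tax = £444,000 × 1.65% × 224/365 = £4,495.9562

£4,495.96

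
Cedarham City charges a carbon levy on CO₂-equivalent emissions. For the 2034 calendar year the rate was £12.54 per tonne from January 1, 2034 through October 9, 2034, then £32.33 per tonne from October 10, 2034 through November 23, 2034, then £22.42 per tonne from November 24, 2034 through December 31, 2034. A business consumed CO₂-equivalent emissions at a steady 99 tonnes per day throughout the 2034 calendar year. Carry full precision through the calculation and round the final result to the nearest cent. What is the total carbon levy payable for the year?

January 1 – October 9, 2034: 282 days × 99 tonnes/day = 27,918 tonnes at £12.54/tonne → £350,091.72
October 10 – November 23, 2034: 45 days × 99 tonnes/day = 4,455 tonnes at £32.33/tonne → £144,030.15
November 24 – December 31, 2034: 38 days × 99 tonnes/day = 3,762 tonnes at £22.42/tonne → £84,344.04

£578,465.91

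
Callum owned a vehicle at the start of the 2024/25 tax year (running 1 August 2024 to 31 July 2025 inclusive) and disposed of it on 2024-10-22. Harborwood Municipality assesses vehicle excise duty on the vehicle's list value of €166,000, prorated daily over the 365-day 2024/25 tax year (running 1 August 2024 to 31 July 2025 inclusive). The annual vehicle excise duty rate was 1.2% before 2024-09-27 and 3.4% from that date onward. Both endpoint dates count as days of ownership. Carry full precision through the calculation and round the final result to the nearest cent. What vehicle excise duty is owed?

2024-08-01 to 2024-09-26: 57 days at 1.2% → €166,000 × 1.2% × 57/365 = €311.0795
2024-09-27 to 2024-10-22: 26 days at 3.4% → €166,000 × 3.4% × 26/365 = €402.0384
Total = €713.1178

€713.12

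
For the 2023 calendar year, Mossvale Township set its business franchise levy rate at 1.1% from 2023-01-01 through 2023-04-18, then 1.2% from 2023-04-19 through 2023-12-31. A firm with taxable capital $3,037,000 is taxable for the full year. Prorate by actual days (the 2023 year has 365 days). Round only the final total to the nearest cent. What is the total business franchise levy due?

2023-01-01 to 2023-04-18: 108 days at 1.1% → $3,037,000 × 1.1% × 108/365 = $9,884.8110
2023-04-19 to 2023-12-31: 257 days at 1.2% → $3,037,000 × 1.2% × 257/365 = $25,660.5699
Total = $35,545.3808

$35,545.38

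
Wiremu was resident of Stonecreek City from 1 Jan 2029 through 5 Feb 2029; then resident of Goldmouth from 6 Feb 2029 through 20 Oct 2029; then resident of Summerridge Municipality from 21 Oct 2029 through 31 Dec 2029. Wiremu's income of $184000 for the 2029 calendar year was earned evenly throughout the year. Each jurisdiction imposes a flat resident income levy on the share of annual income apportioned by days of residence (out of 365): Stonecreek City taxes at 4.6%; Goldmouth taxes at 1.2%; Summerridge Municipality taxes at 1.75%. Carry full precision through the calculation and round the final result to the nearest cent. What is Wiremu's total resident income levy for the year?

Stonecreek City, 1 Jan – 5 Feb 2029: 36 days → $184000 × 4.6% × 36/365 = $834.8055
Goldmouth, 6 Feb – 20 Oct 2029: 257 days → $184000 × 1.2% × 257/365 = $1554.6740
Summerridge Municipality, 21 Oct – 31 Dec 2029: 72 days → $184000 × 1.75% × 72/365 = $635.1781
Total = $3024.6575

$3024.66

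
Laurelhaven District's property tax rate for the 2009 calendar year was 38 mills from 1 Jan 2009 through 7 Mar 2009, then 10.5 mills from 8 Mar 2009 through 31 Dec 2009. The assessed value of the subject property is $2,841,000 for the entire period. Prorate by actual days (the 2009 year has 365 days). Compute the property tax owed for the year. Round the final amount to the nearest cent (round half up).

1 Jan – 7 Mar 2009: 66 days at 38 mills → $2,841,000 × 3.8% × 66/365 = $19,521.1726
8 Mar – 31 Dec 2009: 299 days at 10.5 mills → $2,841,000 × 1.05% × 299/365 = $24,436.4918
Total = $43,957.6644

$43,957.66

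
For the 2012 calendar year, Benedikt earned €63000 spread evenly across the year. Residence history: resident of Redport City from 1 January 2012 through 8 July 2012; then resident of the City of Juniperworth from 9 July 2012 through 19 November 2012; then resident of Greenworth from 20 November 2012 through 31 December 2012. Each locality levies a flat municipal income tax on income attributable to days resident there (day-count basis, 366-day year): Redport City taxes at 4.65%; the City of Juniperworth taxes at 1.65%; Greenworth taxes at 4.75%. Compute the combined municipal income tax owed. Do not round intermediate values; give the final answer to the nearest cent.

Redport City, 1 January – 8 July 2012: 190 days → €63000 × 4.65% × 190/366 = €1520.7787
The City of Juniperworth, 9 July – 19 November 2012: 134 days → €63000 × 1.65% × 134/366 = €380.5820
Greenworth, 20 November – 31 December 2012: 42 days → €63000 × 4.75% × 42/366 = €343.4016
Total = €2244.7623

€2244.76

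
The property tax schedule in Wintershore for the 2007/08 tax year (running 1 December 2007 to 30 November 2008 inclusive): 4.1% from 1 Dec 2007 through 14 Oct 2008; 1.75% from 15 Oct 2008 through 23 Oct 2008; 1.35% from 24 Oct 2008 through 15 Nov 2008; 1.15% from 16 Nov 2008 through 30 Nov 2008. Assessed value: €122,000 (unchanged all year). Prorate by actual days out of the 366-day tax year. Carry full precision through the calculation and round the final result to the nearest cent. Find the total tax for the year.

€4,573.17

1 Dec 2007 – 14 Oct 2008: 319 days at 4.1% → €122,000 × 4.1% × 319/366 = €4,359.6667
15 Oct – 23 Oct 2008: 9 days at 1.75% → €122,000 × 1.75% × 9/366 = €52.5000
24 Oct – 15 Nov 2008: 23 days at 1.35% → €122,000 × 1.35% × 23/366 = €103.5000
16 Nov – 30 Nov 2008: 15 days at 1.15% → €122,000 × 1.15% × 15/366 = €57.5000
Total = €4,573.1667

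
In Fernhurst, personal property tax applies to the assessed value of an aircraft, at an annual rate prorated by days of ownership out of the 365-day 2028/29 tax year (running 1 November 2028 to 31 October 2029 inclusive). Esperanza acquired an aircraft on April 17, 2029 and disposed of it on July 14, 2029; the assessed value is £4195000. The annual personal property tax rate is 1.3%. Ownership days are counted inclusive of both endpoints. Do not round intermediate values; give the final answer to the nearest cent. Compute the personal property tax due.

Days held (April 17 – July 14, 2029): 89 out of 365
Tax = £4195000 × 1.3% × 89/365 = £13297.5753

£13297.58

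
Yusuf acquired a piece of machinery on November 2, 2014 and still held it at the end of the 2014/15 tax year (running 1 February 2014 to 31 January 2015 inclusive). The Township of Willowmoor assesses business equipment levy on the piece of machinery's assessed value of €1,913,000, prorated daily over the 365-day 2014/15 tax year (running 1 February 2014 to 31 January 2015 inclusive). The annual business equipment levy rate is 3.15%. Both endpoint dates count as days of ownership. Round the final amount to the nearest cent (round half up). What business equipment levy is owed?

Days held (November 2, 2014 – January 31, 2015): 91 out of 365
Tax = €1,913,000 × 3.15% × 91/365 = €15,023.6014

€15,023.60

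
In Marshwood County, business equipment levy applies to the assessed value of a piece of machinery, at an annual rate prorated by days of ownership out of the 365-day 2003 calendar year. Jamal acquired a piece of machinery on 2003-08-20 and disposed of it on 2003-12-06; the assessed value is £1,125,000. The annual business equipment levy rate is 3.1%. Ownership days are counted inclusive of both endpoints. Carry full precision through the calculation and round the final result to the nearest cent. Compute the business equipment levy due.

£10,414.73

Days held (2003-08-20 to 2003-12-06): 109 out of 365
Tax = £1,125,000 × 3.1% × 109/365 = £10,414.7260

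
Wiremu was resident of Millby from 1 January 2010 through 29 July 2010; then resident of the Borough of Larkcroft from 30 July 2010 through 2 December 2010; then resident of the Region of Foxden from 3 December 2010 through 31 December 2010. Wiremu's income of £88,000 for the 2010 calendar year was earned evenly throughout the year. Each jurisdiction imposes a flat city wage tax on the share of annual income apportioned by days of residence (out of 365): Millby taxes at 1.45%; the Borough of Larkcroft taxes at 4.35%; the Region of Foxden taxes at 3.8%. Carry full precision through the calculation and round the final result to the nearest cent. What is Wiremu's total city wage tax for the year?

£2,321.27

Millby, 1 January – 29 July 2010: 210 days → £88,000 × 1.45% × 210/365 = £734.1370
The Borough of Larkcroft, 30 July – 2 December 2010: 126 days → £88,000 × 4.35% × 126/365 = £1,321.4466
The Region of Foxden, 3 December – 31 December 2010: 29 days → £88,000 × 3.8% × 29/365 = £265.6877
Total = £2,321.2712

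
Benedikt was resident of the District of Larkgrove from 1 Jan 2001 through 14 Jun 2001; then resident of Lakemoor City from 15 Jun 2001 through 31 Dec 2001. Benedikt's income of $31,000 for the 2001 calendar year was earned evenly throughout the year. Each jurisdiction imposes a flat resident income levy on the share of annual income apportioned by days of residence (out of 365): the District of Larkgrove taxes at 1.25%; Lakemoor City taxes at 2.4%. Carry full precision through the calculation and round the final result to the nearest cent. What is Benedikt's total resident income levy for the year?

$582.84

The District of Larkgrove, 1 Jan – 14 Jun 2001: 165 days → $31,000 × 1.25% × 165/365 = $175.1712
Lakemoor City, 15 Jun – 31 Dec 2001: 200 days → $31,000 × 2.4% × 200/365 = $407.6712
Total = $582.8425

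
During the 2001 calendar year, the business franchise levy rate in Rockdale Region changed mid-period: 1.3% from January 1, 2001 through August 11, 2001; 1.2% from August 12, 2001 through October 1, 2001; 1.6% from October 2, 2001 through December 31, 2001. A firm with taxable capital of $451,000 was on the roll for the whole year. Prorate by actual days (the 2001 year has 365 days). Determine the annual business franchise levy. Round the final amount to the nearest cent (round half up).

$6,137.31

January 1 – August 11, 2001: 223 days at 1.3% → $451,000 × 1.3% × 223/365 = $3,582.0521
August 12 – October 1, 2001: 51 days at 1.2% → $451,000 × 1.2% × 51/365 = $756.1973
October 2 – December 31, 2001: 91 days at 1.6% → $451,000 × 1.6% × 91/365 = $1,799.0575
Total = $6,137.3068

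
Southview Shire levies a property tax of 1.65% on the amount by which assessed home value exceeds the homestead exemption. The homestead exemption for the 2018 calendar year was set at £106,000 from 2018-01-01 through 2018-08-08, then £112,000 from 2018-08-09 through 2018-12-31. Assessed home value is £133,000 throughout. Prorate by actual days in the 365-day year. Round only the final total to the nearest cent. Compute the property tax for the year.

£406.17

2018-01-01 to 2018-08-08: 220 days, exemption £106,000 → (£133,000 − £106,000) × 1.65% × 220/365 = £268.5205
2018-08-09 to 2018-12-31: 145 days, exemption £112,000 → (£133,000 − £112,000) × 1.65% × 145/365 = £137.6507
Total = £406.1712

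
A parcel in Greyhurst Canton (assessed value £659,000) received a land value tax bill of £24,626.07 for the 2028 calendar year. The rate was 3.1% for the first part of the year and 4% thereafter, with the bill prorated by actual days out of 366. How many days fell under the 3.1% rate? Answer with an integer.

Let d = days at the first rate; then 366 − d days at the second rate.
£659,000 × [3.1%·d + 4%·(366−d)] / 366 = £24,626.07
Solving gives d = 107, so the new rate took effect on April 17, 2028.

107 days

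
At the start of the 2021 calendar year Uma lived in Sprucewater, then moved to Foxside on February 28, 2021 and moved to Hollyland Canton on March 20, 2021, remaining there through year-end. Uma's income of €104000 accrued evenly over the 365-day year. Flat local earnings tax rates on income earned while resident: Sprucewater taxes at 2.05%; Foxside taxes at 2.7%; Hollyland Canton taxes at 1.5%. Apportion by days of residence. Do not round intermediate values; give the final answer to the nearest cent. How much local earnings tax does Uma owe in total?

Sprucewater, January 1 – February 27, 2021: 58 days → €104000 × 2.05% × 58/365 = €338.7836
Foxside, February 28 – March 19, 2021: 20 days → €104000 × 2.7% × 20/365 = €153.8630
Hollyland Canton, March 20 – December 31, 2021: 287 days → €104000 × 1.5% × 287/365 = €1226.6301
Total = €1719.2767

€1719.28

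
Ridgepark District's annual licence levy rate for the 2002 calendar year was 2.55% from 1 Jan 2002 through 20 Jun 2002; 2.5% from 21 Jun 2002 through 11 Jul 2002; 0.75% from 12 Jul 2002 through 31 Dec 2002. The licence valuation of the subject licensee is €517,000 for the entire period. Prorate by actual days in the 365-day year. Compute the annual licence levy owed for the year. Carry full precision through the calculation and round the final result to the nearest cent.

€8,757.84

1 Jan – 20 Jun 2002: 171 days at 2.55% → €517,000 × 2.55% × 171/365 = €6,176.3795
21 Jun – 11 Jul 2002: 21 days at 2.5% → €517,000 × 2.5% × 21/365 = €743.6301
12 Jul – 31 Dec 2002: 173 days at 0.75% → €517,000 × 0.75% × 173/365 = €1,837.8288
Total = €8,757.8384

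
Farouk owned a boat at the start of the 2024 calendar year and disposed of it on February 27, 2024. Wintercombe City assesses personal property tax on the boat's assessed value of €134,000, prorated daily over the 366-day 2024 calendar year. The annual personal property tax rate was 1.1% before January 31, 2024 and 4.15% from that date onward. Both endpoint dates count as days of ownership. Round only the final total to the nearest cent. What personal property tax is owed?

January 1 – January 30, 2024: 30 days at 1.1% → €134,000 × 1.1% × 30/366 = €120.8197
January 31 – February 27, 2024: 28 days at 4.15% → €134,000 × 4.15% × 28/366 = €425.4317
Total = €546.2514

€546.25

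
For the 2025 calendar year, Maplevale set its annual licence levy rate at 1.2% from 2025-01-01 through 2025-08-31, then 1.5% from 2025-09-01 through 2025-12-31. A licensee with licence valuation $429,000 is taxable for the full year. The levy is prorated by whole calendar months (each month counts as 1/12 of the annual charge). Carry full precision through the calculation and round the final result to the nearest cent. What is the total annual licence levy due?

$5,577.00

2025-01-01 to 2025-08-31: 8 months at 1.2% → $429,000 × 1.2% × 8/12 = $3,432.0000
2025-09-01 to 2025-12-31: 4 months at 1.5% → $429,000 × 1.5% × 4/12 = $2,145.0000
Total = $5,577.0000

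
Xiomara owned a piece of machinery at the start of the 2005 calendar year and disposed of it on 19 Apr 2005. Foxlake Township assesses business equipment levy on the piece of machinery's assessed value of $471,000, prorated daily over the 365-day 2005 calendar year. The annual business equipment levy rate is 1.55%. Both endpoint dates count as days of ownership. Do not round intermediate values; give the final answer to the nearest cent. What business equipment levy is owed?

$2,180.15

Days held (1 Jan – 19 Apr 2005): 109 out of 365
Tax = $471,000 × 1.55% × 109/365 = $2,180.1493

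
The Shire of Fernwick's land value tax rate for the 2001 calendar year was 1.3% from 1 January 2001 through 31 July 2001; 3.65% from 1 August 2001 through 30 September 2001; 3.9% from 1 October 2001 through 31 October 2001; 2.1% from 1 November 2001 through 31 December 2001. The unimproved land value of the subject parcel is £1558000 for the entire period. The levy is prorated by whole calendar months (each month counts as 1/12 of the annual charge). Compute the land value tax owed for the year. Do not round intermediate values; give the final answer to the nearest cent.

1 January – 31 July 2001: 7 months at 1.3% → £1558000 × 1.3% × 7/12 = £11814.8333
1 August – 30 September 2001: 2 months at 3.65% → £1558000 × 3.65% × 2/12 = £9477.8333
1 October – 31 October 2001: 1 month at 3.9% → £1558000 × 3.9% × 1/12 = £5063.5000
1 November – 31 December 2001: 2 months at 2.1% → £1558000 × 2.1% × 2/12 = £5453.0000
Total = £31809.1667

£31809.17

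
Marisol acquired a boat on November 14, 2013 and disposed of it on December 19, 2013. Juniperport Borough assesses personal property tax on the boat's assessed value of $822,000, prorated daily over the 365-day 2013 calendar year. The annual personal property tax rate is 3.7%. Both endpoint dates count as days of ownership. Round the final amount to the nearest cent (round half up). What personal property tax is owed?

$2,999.74

Days held (November 14 – December 19, 2013): 36 out of 365
Tax = $822,000 × 3.7% × 36/365 = $2,999.7370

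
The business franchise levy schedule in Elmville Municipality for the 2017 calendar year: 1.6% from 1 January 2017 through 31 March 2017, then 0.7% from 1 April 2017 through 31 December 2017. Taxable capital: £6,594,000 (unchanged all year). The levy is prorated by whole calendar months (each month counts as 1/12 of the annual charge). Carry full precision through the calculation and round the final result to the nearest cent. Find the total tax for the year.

1 January – 31 March 2017: 3 months at 1.6% → £6,594,000 × 1.6% × 3/12 = £26,376.0000
1 April – 31 December 2017: 9 months at 0.7% → £6,594,000 × 0.7% × 9/12 = £34,618.5000
Total = £60,994.5000

£60,994.50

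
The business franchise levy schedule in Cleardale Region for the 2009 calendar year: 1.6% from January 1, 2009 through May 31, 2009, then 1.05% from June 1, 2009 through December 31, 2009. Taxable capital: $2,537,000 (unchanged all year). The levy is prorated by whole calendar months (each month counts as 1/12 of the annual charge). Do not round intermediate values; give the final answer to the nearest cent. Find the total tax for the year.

$32,452.46

January 1 – May 31, 2009: 5 months at 1.6% → $2,537,000 × 1.6% × 5/12 = $16,913.3333
June 1 – December 31, 2009: 7 months at 1.05% → $2,537,000 × 1.05% × 7/12 = $15,539.1250
Total = $32,452.4583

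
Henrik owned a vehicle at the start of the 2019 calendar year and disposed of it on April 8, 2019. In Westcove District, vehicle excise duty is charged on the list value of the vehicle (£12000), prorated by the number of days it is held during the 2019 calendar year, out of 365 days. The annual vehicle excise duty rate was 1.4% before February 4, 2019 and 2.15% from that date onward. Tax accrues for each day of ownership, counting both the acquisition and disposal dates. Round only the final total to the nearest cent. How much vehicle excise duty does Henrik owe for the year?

£60.89

January 1 – February 3, 2019: 34 days at 1.4% → £12000 × 1.4% × 34/365 = £15.6493
February 4 – April 8, 2019: 64 days at 2.15% → £12000 × 2.15% × 64/365 = £45.2384
Total = £60.8877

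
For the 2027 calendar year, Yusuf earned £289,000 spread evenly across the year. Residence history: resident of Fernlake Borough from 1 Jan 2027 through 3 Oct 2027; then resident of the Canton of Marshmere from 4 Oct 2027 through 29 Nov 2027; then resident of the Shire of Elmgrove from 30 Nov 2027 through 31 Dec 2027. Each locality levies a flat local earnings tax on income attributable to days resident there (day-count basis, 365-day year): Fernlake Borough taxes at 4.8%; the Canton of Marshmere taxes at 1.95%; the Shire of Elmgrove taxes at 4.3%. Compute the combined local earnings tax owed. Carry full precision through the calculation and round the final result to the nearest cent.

£12,459.07

Fernlake Borough, 1 Jan – 3 Oct 2027: 276 days → £289,000 × 4.8% × 276/365 = £10,489.5123
The Canton of Marshmere, 4 Oct – 29 Nov 2027: 57 days → £289,000 × 1.95% × 57/365 = £880.0644
The Shire of Elmgrove, 30 Nov – 31 Dec 2027: 32 days → £289,000 × 4.3% × 32/365 = £1,089.4904
Total = £12,459.0671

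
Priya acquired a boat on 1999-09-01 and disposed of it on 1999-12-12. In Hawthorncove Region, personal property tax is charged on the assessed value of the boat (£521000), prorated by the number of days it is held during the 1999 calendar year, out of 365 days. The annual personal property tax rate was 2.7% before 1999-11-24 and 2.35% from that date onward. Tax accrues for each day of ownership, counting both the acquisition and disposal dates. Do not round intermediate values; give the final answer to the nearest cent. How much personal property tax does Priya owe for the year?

£3874.67

1999-09-01 to 1999-11-23: 84 days at 2.7% → £521000 × 2.7% × 84/365 = £3237.3370
1999-11-24 to 1999-12-12: 19 days at 2.35% → £521000 × 2.35% × 19/365 = £637.3329
Total = £3874.6699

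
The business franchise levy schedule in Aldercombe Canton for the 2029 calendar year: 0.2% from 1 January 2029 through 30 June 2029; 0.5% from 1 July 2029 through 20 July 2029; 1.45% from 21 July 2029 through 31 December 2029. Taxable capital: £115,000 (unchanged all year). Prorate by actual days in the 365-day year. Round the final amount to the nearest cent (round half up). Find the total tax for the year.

£894.79

1 January – 30 June 2029: 181 days at 0.2% → £115,000 × 0.2% × 181/365 = £114.0548
1 July – 20 July 2029: 20 days at 0.5% → £115,000 × 0.5% × 20/365 = £31.5068
21 July – 31 December 2029: 164 days at 1.45% → £115,000 × 1.45% × 164/365 = £749.2329
Total = £894.7945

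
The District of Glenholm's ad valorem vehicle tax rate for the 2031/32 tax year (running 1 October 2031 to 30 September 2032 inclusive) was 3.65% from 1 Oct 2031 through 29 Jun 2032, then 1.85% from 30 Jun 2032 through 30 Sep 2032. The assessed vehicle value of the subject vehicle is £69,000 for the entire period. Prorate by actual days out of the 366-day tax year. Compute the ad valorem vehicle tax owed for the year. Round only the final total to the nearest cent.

£2,202.91

1 Oct 2031 – 29 Jun 2032: 273 days at 3.65% → £69,000 × 3.65% × 273/366 = £1,878.5533
30 Jun – 30 Sep 2032: 93 days at 1.85% → £69,000 × 1.85% × 93/366 = £324.3566
Total = £2,202.9098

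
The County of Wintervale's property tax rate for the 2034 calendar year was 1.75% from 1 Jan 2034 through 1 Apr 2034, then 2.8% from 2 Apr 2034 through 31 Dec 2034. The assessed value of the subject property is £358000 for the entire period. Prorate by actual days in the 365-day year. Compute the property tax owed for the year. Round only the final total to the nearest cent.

£9086.82

1 Jan – 1 Apr 2034: 91 days at 1.75% → £358000 × 1.75% × 91/365 = £1561.9589
2 Apr – 31 Dec 2034: 274 days at 2.8% → £358000 × 2.8% × 274/365 = £7524.8658
Total = £9086.8247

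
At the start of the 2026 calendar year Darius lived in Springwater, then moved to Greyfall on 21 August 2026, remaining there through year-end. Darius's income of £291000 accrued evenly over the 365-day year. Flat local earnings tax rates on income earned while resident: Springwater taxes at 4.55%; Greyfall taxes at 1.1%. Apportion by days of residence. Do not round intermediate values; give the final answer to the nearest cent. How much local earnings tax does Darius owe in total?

£9582.27

Springwater, 1 January – 20 August 2026: 232 days → £291000 × 4.55% × 232/365 = £8415.8795
Greyfall, 21 August – 31 December 2026: 133 days → £291000 × 1.1% × 133/365 = £1166.3918
Total = £9582.2712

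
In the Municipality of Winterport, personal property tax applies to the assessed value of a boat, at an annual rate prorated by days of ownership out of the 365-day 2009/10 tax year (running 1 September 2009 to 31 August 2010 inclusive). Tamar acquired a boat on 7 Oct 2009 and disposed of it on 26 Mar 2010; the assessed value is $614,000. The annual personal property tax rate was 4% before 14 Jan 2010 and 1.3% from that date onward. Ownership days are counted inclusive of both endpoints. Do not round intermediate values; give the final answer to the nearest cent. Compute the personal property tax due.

$8,236.01

7 Oct 2009 – 13 Jan 2010: 99 days at 4% → $614,000 × 4% × 99/365 = $6,661.4795
14 Jan – 26 Mar 2010: 72 days at 1.3% → $614,000 × 1.3% × 72/365 = $1,574.5315
Total = $8,236.0110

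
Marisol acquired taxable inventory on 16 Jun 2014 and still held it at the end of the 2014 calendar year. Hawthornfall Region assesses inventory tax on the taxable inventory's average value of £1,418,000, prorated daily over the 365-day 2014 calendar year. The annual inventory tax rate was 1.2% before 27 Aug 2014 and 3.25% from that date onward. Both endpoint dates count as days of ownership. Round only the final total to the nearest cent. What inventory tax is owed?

16 Jun – 26 Aug 2014: 72 days at 1.2% → £1,418,000 × 1.2% × 72/365 = £3,356.5808
27 Aug – 31 Dec 2014: 127 days at 3.25% → £1,418,000 × 3.25% × 127/365 = £16,035.0548
Total = £19,391.6356

£19,391.64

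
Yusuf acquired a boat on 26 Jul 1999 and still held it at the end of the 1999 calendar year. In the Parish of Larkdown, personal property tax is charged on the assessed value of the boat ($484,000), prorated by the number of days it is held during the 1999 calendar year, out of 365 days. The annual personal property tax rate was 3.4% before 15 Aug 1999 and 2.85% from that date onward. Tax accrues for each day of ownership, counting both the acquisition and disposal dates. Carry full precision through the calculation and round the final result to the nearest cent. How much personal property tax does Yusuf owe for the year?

$6,154.76

26 Jul – 14 Aug 1999: 20 days at 3.4% → $484,000 × 3.4% × 20/365 = $901.6986
15 Aug – 31 Dec 1999: 139 days at 2.85% → $484,000 × 2.85% × 139/365 = $5,253.0575
Total = $6,154.7562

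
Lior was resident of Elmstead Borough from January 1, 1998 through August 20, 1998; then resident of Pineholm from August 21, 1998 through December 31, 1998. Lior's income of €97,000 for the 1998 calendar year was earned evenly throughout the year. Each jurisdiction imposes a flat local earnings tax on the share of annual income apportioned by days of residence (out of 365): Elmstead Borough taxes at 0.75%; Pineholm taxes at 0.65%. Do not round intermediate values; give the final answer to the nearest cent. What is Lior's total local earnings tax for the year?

Elmstead Borough, January 1 – August 20, 1998: 232 days → €97,000 × 0.75% × 232/365 = €462.4110
Pineholm, August 21 – December 31, 1998: 133 days → €97,000 × 0.65% × 133/365 = €229.7438
Total = €692.1548

€692.15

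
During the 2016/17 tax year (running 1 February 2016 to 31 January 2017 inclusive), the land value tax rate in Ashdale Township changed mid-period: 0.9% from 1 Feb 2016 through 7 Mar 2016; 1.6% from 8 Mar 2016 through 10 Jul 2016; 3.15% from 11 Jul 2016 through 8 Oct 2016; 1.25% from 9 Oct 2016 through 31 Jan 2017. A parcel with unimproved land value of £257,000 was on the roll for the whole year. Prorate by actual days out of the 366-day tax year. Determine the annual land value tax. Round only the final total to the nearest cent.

1 Feb – 7 Mar 2016: 36 days at 0.9% → £257,000 × 0.9% × 36/366 = £227.5082
8 Mar – 10 Jul 2016: 125 days at 1.6% → £257,000 × 1.6% × 125/366 = £1,404.3716
11 Jul – 8 Oct 2016: 90 days at 3.15% → £257,000 × 3.15% × 90/366 = £1,990.6967
9 Oct 2016 – 31 Jan 2017: 115 days at 1.25% → £257,000 × 1.25% × 115/366 = £1,009.3921
Total = £4,631.9686

£4,631.97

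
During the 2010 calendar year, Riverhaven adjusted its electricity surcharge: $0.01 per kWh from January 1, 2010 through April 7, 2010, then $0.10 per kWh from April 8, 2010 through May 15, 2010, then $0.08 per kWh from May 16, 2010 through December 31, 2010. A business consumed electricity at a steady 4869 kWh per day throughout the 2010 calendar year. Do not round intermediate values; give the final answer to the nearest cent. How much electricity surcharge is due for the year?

$112,814.73

January 1 – April 7, 2010: 97 days × 4869 kWh/day = 472,293 kWh at $0.01/kWh → $4,722.93
April 8 – May 15, 2010: 38 days × 4869 kWh/day = 185,022 kWh at $0.10/kWh → $18,502.20
May 16 – December 31, 2010: 230 days × 4869 kWh/day = 1,119,870 kWh at $0.08/kWh → $89,589.60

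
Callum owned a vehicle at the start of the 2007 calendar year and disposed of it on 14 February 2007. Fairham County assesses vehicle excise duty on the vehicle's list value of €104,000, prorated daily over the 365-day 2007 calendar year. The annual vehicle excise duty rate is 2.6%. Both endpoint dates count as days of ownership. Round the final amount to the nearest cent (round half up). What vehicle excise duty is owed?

€333.37

Days held (1 January – 14 February 2007): 45 out of 365
Tax = €104,000 × 2.6% × 45/365 = €333.3699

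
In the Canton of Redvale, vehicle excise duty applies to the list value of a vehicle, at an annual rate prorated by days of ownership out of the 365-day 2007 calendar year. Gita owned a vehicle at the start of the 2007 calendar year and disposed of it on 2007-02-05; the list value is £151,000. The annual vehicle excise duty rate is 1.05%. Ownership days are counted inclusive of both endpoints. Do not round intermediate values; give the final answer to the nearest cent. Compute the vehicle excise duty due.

£156.38

Days held (2007-01-01 to 2007-02-05): 36 out of 365
Tax = £151,000 × 1.05% × 36/365 = £156.3781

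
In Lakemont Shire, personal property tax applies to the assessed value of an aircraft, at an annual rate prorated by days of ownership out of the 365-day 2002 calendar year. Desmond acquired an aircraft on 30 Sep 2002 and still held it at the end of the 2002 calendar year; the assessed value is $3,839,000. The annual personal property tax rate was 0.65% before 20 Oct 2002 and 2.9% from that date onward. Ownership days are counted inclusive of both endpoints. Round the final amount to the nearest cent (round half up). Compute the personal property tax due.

30 Sep – 19 Oct 2002: 20 days at 0.65% → $3,839,000 × 0.65% × 20/365 = $1,367.3151
20 Oct – 31 Dec 2002: 73 days at 2.9% → $3,839,000 × 2.9% × 73/365 = $22,266.2000
Total = $23,633.5151

$23,633.52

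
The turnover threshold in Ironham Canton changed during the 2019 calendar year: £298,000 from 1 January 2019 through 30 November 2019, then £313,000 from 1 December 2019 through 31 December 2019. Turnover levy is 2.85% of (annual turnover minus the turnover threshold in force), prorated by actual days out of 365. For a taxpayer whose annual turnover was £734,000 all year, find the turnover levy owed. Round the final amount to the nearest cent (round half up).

1 January – 30 November 2019: 334 days, exemption £298,000 → (£734,000 − £298,000) × 2.85% × 334/365 = £11,370.6411
1 December – 31 December 2019: 31 days, exemption £313,000 → (£734,000 − £313,000) × 2.85% × 31/365 = £1,019.0507
Total = £12,389.6918

£12,389.69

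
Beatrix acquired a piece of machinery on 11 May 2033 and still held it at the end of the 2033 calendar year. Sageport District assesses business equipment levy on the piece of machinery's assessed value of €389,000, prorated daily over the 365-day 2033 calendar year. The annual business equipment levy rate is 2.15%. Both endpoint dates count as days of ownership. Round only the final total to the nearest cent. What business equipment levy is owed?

€5,384.72

Days held (11 May – 31 Dec 2033): 235 out of 365
Tax = €389,000 × 2.15% × 235/365 = €5,384.7192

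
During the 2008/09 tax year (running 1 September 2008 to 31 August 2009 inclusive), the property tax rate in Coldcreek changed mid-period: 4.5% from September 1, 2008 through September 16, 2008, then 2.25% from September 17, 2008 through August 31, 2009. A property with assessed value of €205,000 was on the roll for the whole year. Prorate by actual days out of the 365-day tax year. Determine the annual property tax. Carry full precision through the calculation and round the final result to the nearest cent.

€4,814.69

September 1 – September 16, 2008: 16 days at 4.5% → €205,000 × 4.5% × 16/365 = €404.3836
September 17, 2008 – August 31, 2009: 349 days at 2.25% → €205,000 × 2.25% × 349/365 = €4,410.3082
Total = €4,814.6918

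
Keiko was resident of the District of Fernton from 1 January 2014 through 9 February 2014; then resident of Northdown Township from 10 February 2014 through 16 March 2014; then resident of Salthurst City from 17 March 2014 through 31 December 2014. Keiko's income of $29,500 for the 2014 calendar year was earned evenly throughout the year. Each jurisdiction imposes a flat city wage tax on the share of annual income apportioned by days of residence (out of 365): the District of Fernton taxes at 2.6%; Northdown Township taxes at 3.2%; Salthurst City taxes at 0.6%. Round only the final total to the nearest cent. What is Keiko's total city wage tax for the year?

The District of Fernton, 1 January – 9 February 2014: 40 days → $29,500 × 2.6% × 40/365 = $84.0548
Northdown Township, 10 February – 16 March 2014: 35 days → $29,500 × 3.2% × 35/365 = $90.5205
Salthurst City, 17 March – 31 December 2014: 290 days → $29,500 × 0.6% × 290/365 = $140.6301
Total = $315.2055

$315.21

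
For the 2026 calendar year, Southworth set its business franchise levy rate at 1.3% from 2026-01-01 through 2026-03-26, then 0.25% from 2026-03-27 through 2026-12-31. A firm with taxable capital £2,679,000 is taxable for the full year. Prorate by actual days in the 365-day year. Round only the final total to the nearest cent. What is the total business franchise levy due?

£13,248.21

2026-01-01 to 2026-03-26: 85 days at 1.3% → £2,679,000 × 1.3% × 85/365 = £8,110.3973
2026-03-27 to 2026-12-31: 280 days at 0.25% → £2,679,000 × 0.25% × 280/365 = £5,137.8082
Total = £13,248.2055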